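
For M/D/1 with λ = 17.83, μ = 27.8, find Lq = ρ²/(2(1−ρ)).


ρ = 17.83/27.8 = 0.6414
M/D/1: Lq = ρ²/(2(1−ρ)) = 0.4114/(2·0.3586) = 0.57350

Final: 0.57350


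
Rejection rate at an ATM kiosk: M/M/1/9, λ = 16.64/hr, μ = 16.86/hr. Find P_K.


ρ = λ/μ = 16.64/16.86 = 0.9870
P_K = (1−ρ)ρ^K/(1−ρ^(K+1)) = (0.01305·0.888509)/(1 − 0.876915)
= 0.011594/0.123085 = 0.094194

Final: 0.094194


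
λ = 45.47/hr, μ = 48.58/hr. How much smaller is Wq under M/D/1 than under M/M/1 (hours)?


ρ = 45.47/48.58 = 0.9360
Wq(M/M/1) = ρ/(μ−λ) = 0.9360/3.11 = 0.30096 hr
Wq(M/D/1) = ρ/(2(μ−λ)) = 0.15048 hr
Savings = 0.30096 − 0.15048 = 0.15048 hr

Final: 0.15048 hr


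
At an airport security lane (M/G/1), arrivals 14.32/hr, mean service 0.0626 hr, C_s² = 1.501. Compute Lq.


ρ = λ·E[S] = 14.32·0.0626 = 0.8964
Lq = ρ²(1+C_s²)/(2(1−ρ)) = 0.8036·(1+1.501)/(2·0.1036)
= 0.8036·2.5010/0.2071 = 9.70270

Final: 9.70270


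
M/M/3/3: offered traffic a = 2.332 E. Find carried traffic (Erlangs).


B(3,2.332) = 0.258875 (Erlang-B)
Carried load = a(1 − B) = 2.332·(1 − 0.258875) = 2.332·0.741125 = 1.7283 E

Final: 1.7283 Erlangs


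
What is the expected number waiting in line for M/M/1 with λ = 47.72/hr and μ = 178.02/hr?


ρ = 47.72/178.02 = 0.2681
Lq = ρ²/(1−ρ) = 0.07186/0.7319 = 0.09817

Final: 0.09817


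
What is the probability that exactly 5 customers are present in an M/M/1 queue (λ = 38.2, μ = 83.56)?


ρ = 38.2/83.56 = 0.4572
P_n = (1−ρ)·ρ^n = (1 − 0.4572)·0.4572^5 = 0.5428·0.019968 = 0.010839

Final: 0.010839


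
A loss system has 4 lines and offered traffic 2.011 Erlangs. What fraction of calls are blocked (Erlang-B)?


B(c,a) = (a^c/c!) / Σ_{k=0}^{c} a^k/k!
a^4/4! = 0.681455
Σ terms (k=0..4): 1.00000 + 2.01100 + 2.02206 + 1.35545 + 0.68145 = 7.069970
B = 0.681455/7.069970 = 0.096387

Final: 0.096387


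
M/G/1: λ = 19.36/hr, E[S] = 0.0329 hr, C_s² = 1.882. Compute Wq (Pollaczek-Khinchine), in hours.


ρ = λ·E[S] = 19.36·0.0329 = 0.6369
E[S²] = E[S]²(1+C_s²) = 0.0329²·(1+1.882) = 0.003120
Wq = λ·E[S²]/(2(1−ρ)) = 19.36·0.003120/(2·0.3631) = 0.08317 hr

Final: 0.08317 hr


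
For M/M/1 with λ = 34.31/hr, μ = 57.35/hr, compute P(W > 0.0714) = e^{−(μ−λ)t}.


W ~ Exponential(μ−λ) for M/M/1.
μ − λ = 57.35 − 34.31 = 23.0400
P(W > t) = e^{−(μ−λ)t} = e^{−1.6451} = 0.193002

Final: 0.193002


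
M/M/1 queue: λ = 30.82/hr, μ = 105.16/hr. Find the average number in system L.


ρ = λ/μ = 30.82/105.16 = 0.2931
L = ρ/(1−ρ) = 0.2931/(1 − 0.2931) = 0.2931/0.7069 = 0.4146

Final: 0.4146


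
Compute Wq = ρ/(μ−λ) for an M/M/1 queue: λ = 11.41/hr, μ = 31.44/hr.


ρ = 11.41/31.44 = 0.3629
Wq = ρ/(μ−λ) = 0.3629/(31.44 − 11.41) = 0.3629/20.03 = 0.01812 hr

Final: 0.01812 hr


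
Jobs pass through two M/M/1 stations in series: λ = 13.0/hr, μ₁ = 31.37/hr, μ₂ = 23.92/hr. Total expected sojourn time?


Each node sees arrival rate λ = 13.0/hr (tandem ⇒ throughput preserved).
W₁ = 1/(μ₁−λ) = 1/(31.37−13.0) = 0.05444 hr
W₂ = 1/(μ₂−λ) = 1/(23.92−13.0) = 0.09158 hr
W_total = W₁ + W₂ = 0.05444 + 0.09158 = 0.14601 hr

Final: 0.14601 hr


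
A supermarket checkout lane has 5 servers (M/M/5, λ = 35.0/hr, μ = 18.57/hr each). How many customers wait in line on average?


a = λ/μ = 1.8848; ρ = a/5 = 0.3770
P₀ = 0.151041
Lq = P₀·a^c·ρ / (c!·(1−ρ)²) = 0.151041·23.78377·0.3770/(120·0.38819)
= 0.02907

Final: 0.02907


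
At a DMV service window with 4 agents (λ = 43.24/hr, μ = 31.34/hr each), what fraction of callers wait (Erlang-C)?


a = λ/μ = 1.3797; ρ = a/4 = 0.3449
P₀ = 0.250017 (from M/M/c formula)
C(c,a) = [a^c/(c!(1−ρ))]·P₀ = [3.62365/(24·0.6551)]·0.250017
= 0.23049·0.250017 = 0.057626

Final: 0.057626


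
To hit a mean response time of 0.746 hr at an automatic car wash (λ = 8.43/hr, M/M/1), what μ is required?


W = 1/(μ−λ) ⇒ μ − λ = 1/W = 1/0.746 = 1.3405
μ = λ + 1/W = 8.43 + 1.3405 = 9.7705 per hr

Final: 9.7705 /hr


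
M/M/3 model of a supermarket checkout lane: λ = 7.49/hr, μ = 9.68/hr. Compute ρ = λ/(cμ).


ρ = λ/(cμ) = 7.49/(3·9.68) = 7.49/29.04 = 0.2579

Final: 0.2579


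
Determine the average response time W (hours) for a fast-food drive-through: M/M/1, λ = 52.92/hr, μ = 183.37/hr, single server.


W = 1/(μ−λ) = 1/(183.37 − 52.92) = 1/130.45 = 0.007666 hr

Final: 0.007666 hr


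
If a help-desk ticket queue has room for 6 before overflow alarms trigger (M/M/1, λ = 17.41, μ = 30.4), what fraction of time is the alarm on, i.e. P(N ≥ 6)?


ρ = 17.41/30.4 = 0.5727
P(N ≥ n) = ρ^n = 0.5727^6 = 0.035282

Final: 0.035282


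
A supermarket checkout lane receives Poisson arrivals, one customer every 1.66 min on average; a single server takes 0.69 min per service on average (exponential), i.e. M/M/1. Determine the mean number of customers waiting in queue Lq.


λ = 60/1.66 = 36.1446 /hr
μ = 60/0.69 = 86.9565 /hr
ρ = λ/μ = 36.1446/86.9565 = 0.4157
Lq = ρ²/(1−ρ) = 0.1728/0.5843 = 0.2957

Final: 0.2957


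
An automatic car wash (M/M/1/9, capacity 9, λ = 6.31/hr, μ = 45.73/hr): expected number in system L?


ρ = 6.31/45.73 = 0.1380
L = ρ[1 − (K+1)ρ^K + Kρ^(K+1)] / [(1−ρ)(1−ρ^(K+1))]
Numerator: 0.1380·(1 − 10·0.00000001813 + 9·0.000000002502) = 0.137984
Denominator: (0.8620)·(1.000000) = 0.862016
L = 0.137984/0.862016 = 0.1601

Final: 0.1601


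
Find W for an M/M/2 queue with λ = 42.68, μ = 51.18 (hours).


a = 0.8339; ρ = 0.4170; P₀ = 0.411473
Lq = P₀·a^c·ρ/(c!(1−ρ)²) = 0.17549
Wq = Lq/λ = 0.17549/42.68 = 0.004112 hr
W = Wq + 1/μ = 0.004112 + 0.01954 = 0.02365 hr

Final: 0.02365 hr


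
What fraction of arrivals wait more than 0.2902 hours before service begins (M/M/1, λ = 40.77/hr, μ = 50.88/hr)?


ρ = 40.77/50.88 = 0.8013
P(Wq > t) = ρ·e^{−(μ−λ)t} = 0.8013·e^{−2.9339}
= 0.8013·0.053188 = 0.042619

Final: 0.042619


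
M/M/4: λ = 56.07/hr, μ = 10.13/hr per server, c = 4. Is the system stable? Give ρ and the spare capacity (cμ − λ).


Total capacity cμ = 4·10.13 = 40.52/hr
ρ = λ/(cμ) = 56.07/40.52 = 1.3838
Stable ⇔ ρ < 1: NO
Spare capacity = cμ − λ = 40.52 − 56.07 = -15.55/hr

Final: ρ = 1.3838; unstable; margin = -15.55/hr


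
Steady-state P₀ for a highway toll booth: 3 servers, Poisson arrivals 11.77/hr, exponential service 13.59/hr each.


a = λ/μ = 11.77/13.59 = 0.8661; ρ = a/c = 0.2887
Σ_{k=0}^{2} a^k/k! (terms k=0..2) = 1.00000 + 0.86608 + 0.37505 = 2.24112
Tail: a^3/(3!(1−ρ)) = 0.64964/(6·0.7113) = 0.15222
P₀ = 1/(2.24112 + 0.15222) = 1/2.39334 = 0.417826

Final: 0.417826


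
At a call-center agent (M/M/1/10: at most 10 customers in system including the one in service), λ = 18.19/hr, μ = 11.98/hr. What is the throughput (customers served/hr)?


ρ = 1.5184; P_K = (1−ρ)ρ^10/(1−ρ^11) = 0.344884
λ_eff = λ(1 − P_K) = 18.19·(1 − 0.344884) = 18.19·0.655116 = 11.9166 /hr

Final: 11.9166 /hr


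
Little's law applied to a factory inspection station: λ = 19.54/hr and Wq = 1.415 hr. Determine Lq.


Lq = λWq = 19.54·1.415 = 27.6491

Final: 27.6491


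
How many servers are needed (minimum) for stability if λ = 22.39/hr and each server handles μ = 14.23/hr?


Stability requires cμ > λ ⇔ c > λ/μ.
λ/μ = 22.39/14.23 = 1.5734
Minimum integer c = ⌊1.5734⌋ + 1 = 2
Check: 2·14.23 = 28.46 > 22.39, while 1·14.23 = 14.23 ≤ 22.39

Final: 2 servers


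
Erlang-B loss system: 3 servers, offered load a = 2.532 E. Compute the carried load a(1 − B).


B(3,2.532) = 0.286505 (Erlang-B)
Carried load = a(1 − B) = 2.532·(1 − 0.286505) = 2.532·0.713495 = 1.8066 E

Final: 1.8066 Erlangs


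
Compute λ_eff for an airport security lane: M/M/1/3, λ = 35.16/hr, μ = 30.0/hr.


ρ = 1.1720; P_K = (1−ρ)ρ^3/(1−ρ^4) = 0.312261
λ_eff = λ(1 − P_K) = 35.16·(1 − 0.312261) = 35.16·0.687739 = 24.1809 /hr

Final: 24.1809 /hr


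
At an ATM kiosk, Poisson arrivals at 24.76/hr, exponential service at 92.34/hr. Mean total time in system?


W = 1/(μ−λ) = 1/(92.34 − 24.76) = 1/67.58 = 0.01480 hr

Final: 0.01480 hr


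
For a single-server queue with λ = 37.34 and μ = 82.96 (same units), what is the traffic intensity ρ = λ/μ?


ρ = λ/μ = 37.34/82.96 = 0.4501

Final: 0.4501


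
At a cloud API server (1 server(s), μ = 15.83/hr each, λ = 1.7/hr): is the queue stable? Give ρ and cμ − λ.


Total capacity cμ = 1·15.83 = 15.83/hr
ρ = λ/(cμ) = 1.7/15.83 = 0.1074
Stable ⇔ ρ < 1: YES
Spare capacity = cμ − λ = 15.83 − 1.7 = 14.13/hr

Final: ρ = 0.1074; stable; margin = 14.13/hr


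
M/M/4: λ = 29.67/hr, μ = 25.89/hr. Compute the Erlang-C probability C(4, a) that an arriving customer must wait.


a = λ/μ = 1.1460; ρ = a/4 = 0.2865
P₀ = 0.317034 (from M/M/c formula)
C(c,a) = [a^c/(c!(1−ρ))]·P₀ = [1.72481/(24·0.7135)]·0.317034
= 0.10072·0.317034 = 0.031933

Final: 0.031933


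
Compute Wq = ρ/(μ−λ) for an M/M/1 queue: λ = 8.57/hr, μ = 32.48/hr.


ρ = 8.57/32.48 = 0.2639
Wq = ρ/(μ−λ) = 0.2639/(32.48 − 8.57) = 0.2639/23.91 = 0.01104 hr

Final: 0.01104 hr


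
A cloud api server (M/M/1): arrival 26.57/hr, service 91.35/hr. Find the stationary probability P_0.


ρ = 26.57/91.35 = 0.2909
P_n = (1−ρ)·ρ^n = (1 − 0.2909)·0.2909^0 = 0.7091·1.000000 = 0.709141

Final: 0.709141


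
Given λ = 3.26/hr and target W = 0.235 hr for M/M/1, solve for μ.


W = 1/(μ−λ) ⇒ μ − λ = 1/W = 1/0.235 = 4.2553
μ = λ + 1/W = 3.26 + 4.2553 = 7.5153 per hr

Final: 7.5153 /hr


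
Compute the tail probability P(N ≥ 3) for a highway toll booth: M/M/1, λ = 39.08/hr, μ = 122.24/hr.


ρ = 39.08/122.24 = 0.3197
P(N ≥ n) = ρ^n = 0.3197^3 = 0.032676

Final: 0.032676


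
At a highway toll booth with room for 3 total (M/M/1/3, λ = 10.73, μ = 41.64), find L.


ρ = 10.73/41.64 = 0.2577
L = ρ[1 − (K+1)ρ^K + Kρ^(K+1)] / [(1−ρ)(1−ρ^(K+1))]
Numerator: 0.2577·(1 − 4·0.017111 + 3·0.004409) = 0.243457
Denominator: (0.7423)·(0.995591) = 0.739042
L = 0.243457/0.739042 = 0.3294

Final: 0.3294


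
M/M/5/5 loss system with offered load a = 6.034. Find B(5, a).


B(c,a) = (a^c/c!) / Σ_{k=0}^{c} a^k/k!
a^5/5! = 66.656926
Σ terms (k=0..5): 1.00000 + 6.03400 + 18.20458 + 36.61547 + 55.23444 + 66.65693 = 183.745422
B = 66.656926/183.745422 = 0.362768

Final: 0.362768


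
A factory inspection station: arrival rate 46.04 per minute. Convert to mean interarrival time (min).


Mean interarrival time = 1/λ = 1/46.04 minute = 0.02172 minute
In minutes: 0.02172 × 1 = 0.02172 min

Final: 0.02172 min


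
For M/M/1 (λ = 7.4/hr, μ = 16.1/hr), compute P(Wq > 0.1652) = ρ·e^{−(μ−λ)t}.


ρ = 7.4/16.1 = 0.4596
P(Wq > t) = ρ·e^{−(μ−λ)t} = 0.4596·e^{−1.4372}
= 0.4596·0.237583 = 0.109199

Final: 0.109199


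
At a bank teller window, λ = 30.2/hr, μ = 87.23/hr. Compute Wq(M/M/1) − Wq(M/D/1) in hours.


ρ = 30.2/87.23 = 0.3462
Wq(M/M/1) = ρ/(μ−λ) = 0.3462/57.03 = 0.006071 hr
Wq(M/D/1) = ρ/(2(μ−λ)) = 0.003035 hr
Savings = 0.006071 − 0.003035 = 0.003035 hr

Final: 0.003035 hr


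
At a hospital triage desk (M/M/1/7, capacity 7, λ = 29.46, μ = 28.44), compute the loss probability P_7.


ρ = λ/μ = 29.46/28.44 = 1.0359
P_K = (1−ρ)ρ^K/(1−ρ^(K+1)) = (-0.03586·1.279741)/(1 − 1.325639)
= -0.045898/-0.325639 = 0.140947

Final: 0.140947


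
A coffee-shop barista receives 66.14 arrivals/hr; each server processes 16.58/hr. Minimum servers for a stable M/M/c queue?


Stability requires cμ > λ ⇔ c > λ/μ.
λ/μ = 66.14/16.58 = 3.9891
Minimum integer c = ⌊3.9891⌋ + 1 = 4
Check: 4·16.58 = 66.32 > 66.14, while 3·16.58 = 49.74 ≤ 66.14

Final: 4 servers


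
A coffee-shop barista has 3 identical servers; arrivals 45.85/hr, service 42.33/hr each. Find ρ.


ρ = λ/(cμ) = 45.85/(3·42.33) = 45.85/126.99 = 0.3611

Final: 0.3611


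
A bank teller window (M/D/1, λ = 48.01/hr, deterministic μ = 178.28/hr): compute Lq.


ρ = 48.01/178.28 = 0.2693
M/D/1: Lq = ρ²/(2(1−ρ)) = 0.07252/(2·0.7307) = 0.04962

Final: 0.04962


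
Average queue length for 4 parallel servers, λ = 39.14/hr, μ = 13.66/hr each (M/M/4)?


a = λ/μ = 2.8653; ρ = a/4 = 0.7163
P₀ = 0.045890
Lq = P₀·a^c·ρ / (c!·(1−ρ)²) = 0.045890·67.40320·0.7163/(24·0.08047)
= 1.14724

Final: 1.14724


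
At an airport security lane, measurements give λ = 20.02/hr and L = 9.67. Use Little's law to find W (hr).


W = L/λ = 9.67/20.02 = 0.4830 hr

Final: 0.4830 hr


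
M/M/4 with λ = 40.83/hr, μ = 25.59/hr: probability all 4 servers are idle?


a = λ/μ = 40.83/25.59 = 1.5955; ρ = a/c = 0.3989
Σ_{k=0}^{3} a^k/k! (terms k=0..3) = 1.00000 + 1.59555 + 1.27288 + 0.67698 = 4.54541
Tail: a^4/(4!(1−ρ)) = 6.48092/(24·0.6011) = 0.44923
P₀ = 1/(4.54541 + 0.44923) = 1/4.99464 = 0.200215

Final: 0.200215


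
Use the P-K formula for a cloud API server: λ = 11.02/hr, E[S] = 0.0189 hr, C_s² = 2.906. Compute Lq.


ρ = λ·E[S] = 11.02·0.0189 = 0.2083
Lq = ρ²(1+C_s²)/(2(1−ρ)) = 0.04338·(1+2.906)/(2·0.7917)
= 0.04338·3.9060/1.5834 = 0.10701

Final: 0.10701


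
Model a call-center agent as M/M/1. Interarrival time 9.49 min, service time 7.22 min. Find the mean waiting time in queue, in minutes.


λ = 60/9.49 = 6.3224 /hr
μ = 60/7.22 = 8.3102 /hr
ρ = λ/μ = 6.3224/8.3102 = 0.7608
Wq = ρ/(μ−λ) = 0.7608/(8.3102−6.3224) = 0.38273 hr
In minutes: 0.38273·60 = 22.964 min

Final: 22.964 min


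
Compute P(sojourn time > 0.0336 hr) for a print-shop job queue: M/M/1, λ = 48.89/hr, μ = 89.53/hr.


W ~ Exponential(μ−λ) for M/M/1.
μ − λ = 89.53 − 48.89 = 40.6400
P(W > t) = e^{−(μ−λ)t} = e^{−1.3655} = 0.255252

Final: 0.255252


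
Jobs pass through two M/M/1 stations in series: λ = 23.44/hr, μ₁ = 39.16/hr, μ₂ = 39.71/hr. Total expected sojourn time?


Each node sees arrival rate λ = 23.44/hr (tandem ⇒ throughput preserved).
W₁ = 1/(μ₁−λ) = 1/(39.16−23.44) = 0.06361 hr
W₂ = 1/(μ₂−λ) = 1/(39.71−23.44) = 0.06146 hr
W_total = W₁ + W₂ = 0.06361 + 0.06146 = 0.12508 hr

Final: 0.12508 hr


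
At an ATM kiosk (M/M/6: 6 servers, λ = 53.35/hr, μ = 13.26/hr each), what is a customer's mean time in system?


a = 4.0234; ρ = 0.6706; P₀ = 0.016245
Lq = P₀·a^c·ρ/(c!(1−ρ)²) = 0.59131
Wq = Lq/λ = 0.59131/53.35 = 0.01108 hr
W = Wq + 1/μ = 0.01108 + 0.07541 = 0.08650 hr

Final: 0.08650 hr


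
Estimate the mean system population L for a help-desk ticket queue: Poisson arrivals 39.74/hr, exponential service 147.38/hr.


ρ = λ/μ = 39.74/147.38 = 0.2696
L = ρ/(1−ρ) = 0.2696/(1 − 0.2696) = 0.2696/0.7304 = 0.3692

Final: 0.3692


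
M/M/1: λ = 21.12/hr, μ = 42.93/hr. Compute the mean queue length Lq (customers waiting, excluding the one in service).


ρ = 21.12/42.93 = 0.4920
Lq = ρ²/(1−ρ) = 0.2420/0.5080 = 0.4764

Final: 0.4764


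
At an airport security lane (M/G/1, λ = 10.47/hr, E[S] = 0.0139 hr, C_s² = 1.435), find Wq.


ρ = λ·E[S] = 10.47·0.0139 = 0.1455
E[S²] = E[S]²(1+C_s²) = 0.0139²·(1+1.435) = 0.0004705
Wq = λ·E[S²]/(2(1−ρ)) = 10.47·0.0004705/(2·0.8545) = 0.002882 hr

Final: 0.002882 hr


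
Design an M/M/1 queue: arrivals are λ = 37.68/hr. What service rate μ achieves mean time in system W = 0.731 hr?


W = 1/(μ−λ) ⇒ μ − λ = 1/W = 1/0.731 = 1.3680
μ = λ + 1/W = 37.68 + 1.3680 = 39.0480 per hr

Final: 39.0480 /hr


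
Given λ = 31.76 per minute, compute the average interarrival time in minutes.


Mean interarrival time = 1/λ = 1/31.76 minute = 0.03149 minute
In minutes: 0.03149 × 1 = 0.03149 min

Final: 0.03149 min


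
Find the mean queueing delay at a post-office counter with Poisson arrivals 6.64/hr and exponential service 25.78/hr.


ρ = 6.64/25.78 = 0.2576
Wq = ρ/(μ−λ) = 0.2576/(25.78 − 6.64) = 0.2576/19.14 = 0.01346 hr

Final: 0.01346 hr


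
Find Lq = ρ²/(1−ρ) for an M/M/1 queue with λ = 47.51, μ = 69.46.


ρ = 47.51/69.46 = 0.6840
Lq = ρ²/(1−ρ) = 0.4678/0.3160 = 1.4805

Final: 1.4805


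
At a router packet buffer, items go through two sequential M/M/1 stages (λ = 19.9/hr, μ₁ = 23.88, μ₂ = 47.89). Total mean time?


Each node sees arrival rate λ = 19.9/hr (tandem ⇒ throughput preserved).
W₁ = 1/(μ₁−λ) = 1/(23.88−19.9) = 0.25126 hr
W₂ = 1/(μ₂−λ) = 1/(47.89−19.9) = 0.03573 hr
W_total = W₁ + W₂ = 0.25126 + 0.03573 = 0.28698 hr

Final: 0.28698 hr


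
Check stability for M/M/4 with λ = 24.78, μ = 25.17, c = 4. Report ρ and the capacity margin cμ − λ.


Total capacity cμ = 4·25.17 = 100.68/hr
ρ = λ/(cμ) = 24.78/100.68 = 0.2461
Stable ⇔ ρ < 1: YES
Spare capacity = cμ − λ = 100.68 − 24.78 = 75.90/hr

Final: ρ = 0.2461; stable; margin = 75.90/hr


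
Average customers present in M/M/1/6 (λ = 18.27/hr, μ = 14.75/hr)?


ρ = 18.27/14.75 = 1.2386
L = ρ[1 − (K+1)ρ^K + Kρ^(K+1)] / [(1−ρ)(1−ρ^(K+1))]
Numerator: 1.2386·(1 − 7·3.611430 + 6·4.473276) = 3.170493
Denominator: (-0.2386)·(-3.473276) = 0.828877
L = 3.170493/0.828877 = 3.8250

Final: 3.8250


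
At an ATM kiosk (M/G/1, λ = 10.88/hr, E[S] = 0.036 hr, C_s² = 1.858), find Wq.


ρ = λ·E[S] = 10.88·0.036 = 0.3917
E[S²] = E[S]²(1+C_s²) = 0.036²·(1+1.858) = 0.003704
Wq = λ·E[S²]/(2(1−ρ)) = 10.88·0.003704/(2·0.6083) = 0.03312 hr

Final: 0.03312 hr


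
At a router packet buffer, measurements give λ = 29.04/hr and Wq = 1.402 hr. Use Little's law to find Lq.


Lq = λWq = 29.04·1.402 = 40.7141

Final: 40.7141


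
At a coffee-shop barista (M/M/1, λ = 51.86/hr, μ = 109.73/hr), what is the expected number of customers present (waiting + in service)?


ρ = λ/μ = 51.86/109.73 = 0.4726
L = ρ/(1−ρ) = 0.4726/(1 − 0.4726) = 0.4726/0.5274 = 0.8961

Final: 0.8961


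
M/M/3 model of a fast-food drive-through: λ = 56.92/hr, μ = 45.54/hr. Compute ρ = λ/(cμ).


ρ = λ/(cμ) = 56.92/(3·45.54) = 56.92/136.62 = 0.4166

Final: 0.4166


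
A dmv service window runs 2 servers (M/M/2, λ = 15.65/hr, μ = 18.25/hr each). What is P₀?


a = λ/μ = 15.65/18.25 = 0.8575; ρ = a/c = 0.4288
Σ_{k=0}^{1} a^k/k! (terms k=0..1) = 1.00000 + 0.85753 = 1.85753
Tail: a^2/(2!(1−ρ)) = 0.73536/(2·0.5712) = 0.64366
P₀ = 1/(1.85753 + 0.64366) = 1/2.50120 = 0.399808

Final: 0.399808


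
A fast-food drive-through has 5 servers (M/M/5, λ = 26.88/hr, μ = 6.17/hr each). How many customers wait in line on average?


a = λ/μ = 4.3566; ρ = a/5 = 0.8713
P₀ = 0.006884
Lq = P₀·a^c·ρ / (c!·(1−ρ)²) = 0.006884·1569.35249·0.8713/(120·0.01656)
= 4.73684

Final: 4.73684


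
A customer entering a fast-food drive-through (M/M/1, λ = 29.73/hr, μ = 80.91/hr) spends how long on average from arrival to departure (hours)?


W = 1/(μ−λ) = 1/(80.91 − 29.73) = 1/51.18 = 0.01954 hr

Final: 0.01954 hr


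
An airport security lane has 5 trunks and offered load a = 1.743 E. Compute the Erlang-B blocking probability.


B(c,a) = (a^c/c!) / Σ_{k=0}^{c} a^k/k!
a^5/5! = 0.134062
Σ terms (k=0..5): 1.00000 + 1.74300 + 1.51902 + 0.88255 + 0.38457 + 0.13406 = 5.663212
B = 0.134062/5.663212 = 0.023672

Final: 0.023672


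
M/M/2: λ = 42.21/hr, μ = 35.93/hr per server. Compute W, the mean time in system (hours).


a = 1.1748; ρ = 0.5874; P₀ = 0.259928
Lq = P₀·a^c·ρ/(c!(1−ρ)²) = 0.61886
Wq = Lq/λ = 0.61886/42.21 = 0.01466 hr
W = Wq + 1/μ = 0.01466 + 0.02783 = 0.04249 hr

Final: 0.04249 hr


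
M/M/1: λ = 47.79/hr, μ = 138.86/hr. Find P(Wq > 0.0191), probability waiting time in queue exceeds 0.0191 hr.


ρ = 47.79/138.86 = 0.3442
P(Wq > t) = ρ·e^{−(μ−λ)t} = 0.3442·e^{−1.7394}
= 0.3442·0.175619 = 0.060441

Final: 0.060441


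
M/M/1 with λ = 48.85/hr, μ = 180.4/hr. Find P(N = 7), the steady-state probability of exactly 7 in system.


ρ = 48.85/180.4 = 0.2708
P_n = (1−ρ)·ρ^n = (1 − 0.2708)·0.2708^7 = 0.7292·0.0001068 = 0.00007785

Final: 0.00007785


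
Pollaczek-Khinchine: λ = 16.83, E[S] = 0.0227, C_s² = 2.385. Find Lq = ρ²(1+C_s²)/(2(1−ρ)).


ρ = λ·E[S] = 16.83·0.0227 = 0.3820
Lq = ρ²(1+C_s²)/(2(1−ρ)) = 0.1460·(1+2.385)/(2·0.6180)
= 0.1460·3.3850/1.2359 = 0.39975

Final: 0.39975


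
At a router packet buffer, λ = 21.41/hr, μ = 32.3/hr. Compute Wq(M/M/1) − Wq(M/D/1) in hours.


ρ = 21.41/32.3 = 0.6628
Wq(M/M/1) = ρ/(μ−λ) = 0.6628/10.89 = 0.06087 hr
Wq(M/D/1) = ρ/(2(μ−λ)) = 0.03043 hr
Savings = 0.06087 − 0.03043 = 0.03043 hr

Final: 0.03043 hr


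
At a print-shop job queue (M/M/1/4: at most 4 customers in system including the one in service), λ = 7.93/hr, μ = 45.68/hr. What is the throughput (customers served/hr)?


ρ = 0.1736; P_K = (1−ρ)ρ^4/(1−ρ^5) = 0.0007507
λ_eff = λ(1 − P_K) = 7.93·(1 − 0.0007507) = 7.93·0.999249 = 7.9240 /hr

Final: 7.9240 /hr


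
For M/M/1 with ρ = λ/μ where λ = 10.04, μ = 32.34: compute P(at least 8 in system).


ρ = 10.04/32.34 = 0.3105
P(N ≥ n) = ρ^n = 0.3105^8 = 0.00008629

Final: 0.00008629


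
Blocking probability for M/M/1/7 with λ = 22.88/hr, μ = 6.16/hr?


ρ = λ/μ = 22.88/6.16 = 3.7143
P_K = (1−ρ)ρ^K/(1−ρ^(K+1)) = (-2.7143·9752.751436)/(1 − 36224.505334)
= -26471.753898/-36223.505334 = 0.730789

Final: 0.730789


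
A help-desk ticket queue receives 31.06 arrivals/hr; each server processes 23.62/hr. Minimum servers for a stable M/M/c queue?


Stability requires cμ > λ ⇔ c > λ/μ.
λ/μ = 31.06/23.62 = 1.3150
Minimum integer c = ⌊1.3150⌋ + 1 = 2
Check: 2·23.62 = 47.24 > 31.06, while 1·23.62 = 23.62 ≤ 31.06

Final: 2 servers


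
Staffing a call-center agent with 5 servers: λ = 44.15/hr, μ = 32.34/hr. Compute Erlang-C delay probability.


a = λ/μ = 1.3652; ρ = a/5 = 0.2730
P₀ = 0.255090 (from M/M/c formula)
C(c,a) = [a^c/(c!(1−ρ))]·P₀ = [4.74191/(120·0.7270)]·0.255090
= 0.05436·0.255090 = 0.013866

Final: 0.013866


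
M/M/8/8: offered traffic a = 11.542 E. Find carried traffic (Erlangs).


B(8,11.542) = 0.404922 (Erlang-B)
Carried load = a(1 − B) = 11.542·(1 − 0.404922) = 11.542·0.595078 = 6.8684 E

Final: 6.8684 Erlangs


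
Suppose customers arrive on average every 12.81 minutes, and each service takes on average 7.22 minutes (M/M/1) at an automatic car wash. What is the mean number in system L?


λ = 60/12.81 = 4.6838 /hr
μ = 60/7.22 = 8.3102 /hr
ρ = λ/μ = 4.6838/8.3102 = 0.5636
L = ρ/(1−ρ) = 0.5636/0.4364 = 1.2916

Final: 1.2916


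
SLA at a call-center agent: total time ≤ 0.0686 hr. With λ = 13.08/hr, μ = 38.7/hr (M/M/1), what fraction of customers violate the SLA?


W ~ Exponential(μ−λ) for M/M/1.
μ − λ = 38.7 − 13.08 = 25.6200
P(W > t) = e^{−(μ−λ)t} = e^{−1.7575} = 0.172470

Final: 0.172470


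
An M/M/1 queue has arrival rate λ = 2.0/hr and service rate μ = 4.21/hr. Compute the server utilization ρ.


ρ = λ/μ = 2.0/4.21 = 0.4751

Final: 0.4751


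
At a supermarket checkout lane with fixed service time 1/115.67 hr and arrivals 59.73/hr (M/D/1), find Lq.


ρ = 59.73/115.67 = 0.5164
M/D/1: Lq = ρ²/(2(1−ρ)) = 0.2667/(2·0.4836) = 0.27568

Final: 0.27568


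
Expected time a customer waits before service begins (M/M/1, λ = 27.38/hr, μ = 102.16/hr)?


ρ = 27.38/102.16 = 0.2680
Wq = ρ/(μ−λ) = 0.2680/(102.16 − 27.38) = 0.2680/74.78 = 0.003584 hr

Final: 0.003584 hr


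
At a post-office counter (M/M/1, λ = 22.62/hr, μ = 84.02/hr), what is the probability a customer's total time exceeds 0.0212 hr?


W ~ Exponential(μ−λ) for M/M/1.
μ − λ = 84.02 − 22.62 = 61.4000
P(W > t) = e^{−(μ−λ)t} = e^{−1.3017} = 0.272074

Final: 0.272074


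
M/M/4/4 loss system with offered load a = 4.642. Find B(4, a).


B(c,a) = (a^c/c!) / Σ_{k=0}^{c} a^k/k!
a^4/4! = 19.346807
Σ terms (k=0..4): 1.00000 + 4.64200 + 10.77408 + 16.67110 + 19.34681 = 52.433985
B = 19.346807/52.433985 = 0.368975

Final: 0.368975


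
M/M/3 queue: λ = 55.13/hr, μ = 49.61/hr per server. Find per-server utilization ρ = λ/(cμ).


ρ = λ/(cμ) = 55.13/(3·49.61) = 55.13/148.83 = 0.3704

Final: 0.3704


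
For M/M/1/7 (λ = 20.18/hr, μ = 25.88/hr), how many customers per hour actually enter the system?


ρ = 0.7798; P_K = (1−ρ)ρ^7/(1−ρ^8) = 0.044713
λ_eff = λ(1 − P_K) = 20.18·(1 − 0.044713) = 20.18·0.955287 = 19.2777 /hr

Final: 19.2777 /hr


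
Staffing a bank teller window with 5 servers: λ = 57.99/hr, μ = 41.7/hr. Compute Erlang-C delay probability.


a = λ/μ = 1.3906; ρ = a/5 = 0.2781
P₀ = 0.248651 (from M/M/c formula)
C(c,a) = [a^c/(c!(1−ρ))]·P₀ = [5.20098/(120·0.7219)]·0.248651
= 0.06004·0.248651 = 0.014929

Final: 0.014929


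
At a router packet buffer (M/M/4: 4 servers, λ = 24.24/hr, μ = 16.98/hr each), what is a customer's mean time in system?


a = 1.4276; ρ = 0.3569; P₀ = 0.238068
Lq = P₀·a^c·ρ/(c!(1−ρ)²) = 0.03555
Wq = Lq/λ = 0.03555/24.24 = 0.001467 hr
W = Wq + 1/μ = 0.001467 + 0.05889 = 0.06036 hr

Final: 0.06036 hr


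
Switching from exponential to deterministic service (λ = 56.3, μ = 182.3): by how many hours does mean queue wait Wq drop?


ρ = 56.3/182.3 = 0.3088
Wq(M/M/1) = ρ/(μ−λ) = 0.3088/126.00 = 0.002451 hr
Wq(M/D/1) = ρ/(2(μ−λ)) = 0.001226 hr
Savings = 0.002451 − 0.001226 = 0.001226 hr

Final: 0.001226 hr


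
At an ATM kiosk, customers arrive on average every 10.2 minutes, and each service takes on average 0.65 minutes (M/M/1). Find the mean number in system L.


λ = 60/10.2 = 5.8824 /hr
μ = 60/0.65 = 92.3077 /hr
ρ = λ/μ = 5.8824/92.3077 = 0.06373
L = ρ/(1−ρ) = 0.06373/0.9363 = 0.06806

Final: 0.06806


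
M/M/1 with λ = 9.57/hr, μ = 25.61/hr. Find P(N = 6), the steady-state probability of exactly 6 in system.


ρ = 9.57/25.61 = 0.3737
P_n = (1−ρ)·ρ^n = (1 − 0.3737)·0.3737^6 = 0.6263·0.002723 = 0.001705

Final: 0.001705


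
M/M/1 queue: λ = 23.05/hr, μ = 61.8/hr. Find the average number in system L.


ρ = λ/μ = 23.05/61.8 = 0.3730
L = ρ/(1−ρ) = 0.3730/(1 − 0.3730) = 0.3730/0.6270 = 0.5948

Final: 0.5948


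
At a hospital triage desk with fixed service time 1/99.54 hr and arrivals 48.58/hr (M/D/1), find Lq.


ρ = 48.58/99.54 = 0.4880
M/D/1: Lq = ρ²/(2(1−ρ)) = 0.2382/(2·0.5120) = 0.23263

Final: 0.23263


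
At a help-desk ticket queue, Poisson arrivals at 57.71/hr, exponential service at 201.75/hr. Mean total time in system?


W = 1/(μ−λ) = 1/(201.75 − 57.71) = 1/144.04 = 0.006943 hr

Final: 0.006943 hr


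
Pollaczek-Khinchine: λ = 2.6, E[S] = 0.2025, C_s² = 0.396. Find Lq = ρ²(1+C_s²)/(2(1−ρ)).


ρ = λ·E[S] = 2.6·0.2025 = 0.5265
Lq = ρ²(1+C_s²)/(2(1−ρ)) = 0.2772·(1+0.396)/(2·0.4735)
= 0.2772·1.3960/0.9470 = 0.40863

Final: 0.40863


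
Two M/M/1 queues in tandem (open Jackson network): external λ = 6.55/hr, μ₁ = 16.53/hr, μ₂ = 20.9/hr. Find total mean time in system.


Each node sees arrival rate λ = 6.55/hr (tandem ⇒ throughput preserved).
W₁ = 1/(μ₁−λ) = 1/(16.53−6.55) = 0.10020 hr
W₂ = 1/(μ₂−λ) = 1/(20.9−6.55) = 0.06969 hr
W_total = W₁ + W₂ = 0.10020 + 0.06969 = 0.16989 hr

Final: 0.16989 hr


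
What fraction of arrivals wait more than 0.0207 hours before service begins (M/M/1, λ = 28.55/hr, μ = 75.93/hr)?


ρ = 28.55/75.93 = 0.3760
P(Wq > t) = ρ·e^{−(μ−λ)t} = 0.3760·e^{−0.9808}
= 0.3760·0.375024 = 0.141010

Final: 0.141010


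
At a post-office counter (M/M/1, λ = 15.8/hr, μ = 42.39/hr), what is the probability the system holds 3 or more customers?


ρ = 15.8/42.39 = 0.3727
P(N ≥ n) = ρ^n = 0.3727^3 = 0.051782

Final: 0.051782


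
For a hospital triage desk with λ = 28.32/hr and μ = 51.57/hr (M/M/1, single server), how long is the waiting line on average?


ρ = 28.32/51.57 = 0.5492
Lq = ρ²/(1−ρ) = 0.3016/0.4508 = 0.6689

Final: 0.6689


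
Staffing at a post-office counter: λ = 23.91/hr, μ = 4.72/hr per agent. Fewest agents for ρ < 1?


Stability requires cμ > λ ⇔ c > λ/μ.
λ/μ = 23.91/4.72 = 5.0657
Minimum integer c = ⌊5.0657⌋ + 1 = 6
Check: 6·4.72 = 28.32 > 23.91, while 5·4.72 = 23.60 ≤ 23.91

Final: 6 servers


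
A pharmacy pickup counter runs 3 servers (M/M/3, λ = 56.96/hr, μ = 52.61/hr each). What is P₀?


a = λ/μ = 56.96/52.61 = 1.0827; ρ = a/c = 0.3609
Σ_{k=0}^{2} a^k/k! (terms k=0..2) = 1.00000 + 1.08268 + 0.58610 = 2.66879
Tail: a^3/(3!(1−ρ)) = 1.26913/(6·0.6391) = 0.33096
P₀ = 1/(2.66879 + 0.33096) = 1/2.99975 = 0.333361

Final: 0.333361


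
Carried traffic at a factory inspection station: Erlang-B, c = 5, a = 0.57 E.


B(5,0.57) = 0.0002836 (Erlang-B)
Carried load = a(1 − B) = 0.57·(1 − 0.0002836) = 0.57·0.999716 = 0.5698 E

Final: 0.5698 Erlangs


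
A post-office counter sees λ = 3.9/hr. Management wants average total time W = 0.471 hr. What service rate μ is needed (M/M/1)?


W = 1/(μ−λ) ⇒ μ − λ = 1/W = 1/0.471 = 2.1231
μ = λ + 1/W = 3.9 + 2.1231 = 6.0231 per hr

Final: 6.0231 /hr


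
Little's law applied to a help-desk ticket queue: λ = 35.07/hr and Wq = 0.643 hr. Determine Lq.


Lq = λWq = 35.07·0.643 = 22.5500

Final: 22.5500


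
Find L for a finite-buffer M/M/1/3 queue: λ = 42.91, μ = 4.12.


ρ = 42.91/4.12 = 10.4150
L = ρ[1 − (K+1)ρ^K + Kρ^(K+1)] / [(1−ρ)(1−ρ^(K+1))]
Numerator: 10.4150·(1 − 4·1129.754020 + 3·11766.442965) = 320588.867180
Denominator: (-9.4150)·(-11765.442965) = 110772.216650
L = 320588.867180/110772.216650 = 2.8941

Final: 2.8941


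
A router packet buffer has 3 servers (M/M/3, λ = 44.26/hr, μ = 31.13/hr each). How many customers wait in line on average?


a = λ/μ = 1.4218; ρ = a/3 = 0.4739
P₀ = 0.230253
Lq = P₀·a^c·ρ / (c!·(1−ρ)²) = 0.230253·2.87407·0.4739/(6·0.27675)
= 0.18887

Final: 0.18887


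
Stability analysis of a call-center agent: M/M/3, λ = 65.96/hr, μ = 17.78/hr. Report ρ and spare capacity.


Total capacity cμ = 3·17.78 = 53.34/hr
ρ = λ/(cμ) = 65.96/53.34 = 1.2366
Stable ⇔ ρ < 1: NO
Spare capacity = cμ − λ = 53.34 − 65.96 = -12.62/hr

Final: ρ = 1.2366; unstable; margin = -12.62/hr


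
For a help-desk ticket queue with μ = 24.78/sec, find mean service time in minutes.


Mean service time = 1/μ = 1/24.78 second = 0.04036 second
In minutes: 0.04036 × 0.0166667 = 0.0006726 min

Final: 0.0006726 min


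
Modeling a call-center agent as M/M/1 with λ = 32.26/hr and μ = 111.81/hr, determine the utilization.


ρ = λ/μ = 32.26/111.81 = 0.2885

Final: 0.2885


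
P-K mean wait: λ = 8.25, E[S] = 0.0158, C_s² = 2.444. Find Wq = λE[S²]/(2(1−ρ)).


ρ = λ·E[S] = 8.25·0.0158 = 0.1304
E[S²] = E[S]²(1+C_s²) = 0.0158²·(1+2.444) = 0.0008598
Wq = λ·E[S²]/(2(1−ρ)) = 8.25·0.0008598/(2·0.8697) = 0.004078 hr

Final: 0.004078 hr


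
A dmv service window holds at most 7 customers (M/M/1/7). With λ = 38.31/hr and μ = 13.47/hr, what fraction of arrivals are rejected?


ρ = λ/μ = 38.31/13.47 = 2.8441
P_K = (1−ρ)ρ^K/(1−ρ^(K+1)) = (-1.8441·1505.261292)/(1 − 4281.110623)
= -2775.849331/-4280.110623 = 0.648546

Final: 0.648546


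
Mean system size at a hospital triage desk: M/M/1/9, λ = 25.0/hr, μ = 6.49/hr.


ρ = 25.0/6.49 = 3.8521
L = ρ[1 − (K+1)ρ^K + Kρ^(K+1)] / [(1−ρ)(1−ρ^(K+1))]
Numerator: 3.8521·(1 − 10·186748.794416 + 9·719371.319013) = 17745974.294922
Denominator: (-2.8521)·(-719370.319013) = 2051701.788126
L = 17745974.294922/2051701.788126 = 8.6494

Final: 8.6494


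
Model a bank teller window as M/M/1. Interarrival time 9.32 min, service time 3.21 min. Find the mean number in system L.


λ = 60/9.32 = 6.4378 /hr
μ = 60/3.21 = 18.6916 /hr
ρ = λ/μ = 6.4378/18.6916 = 0.3444
L = ρ/(1−ρ) = 0.3444/0.6556 = 0.5254

Final: 0.5254


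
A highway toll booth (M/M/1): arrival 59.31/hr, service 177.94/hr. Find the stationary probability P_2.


ρ = 59.31/177.94 = 0.3333
P_n = (1−ρ)·ρ^n = (1 − 0.3333)·0.3333^2 = 0.6667·0.111099 = 0.074068

Final: 0.074068


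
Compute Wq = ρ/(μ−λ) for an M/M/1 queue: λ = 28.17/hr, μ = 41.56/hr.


ρ = 28.17/41.56 = 0.6778
Wq = ρ/(μ−λ) = 0.6778/(41.56 − 28.17) = 0.6778/13.39 = 0.05062 hr

Final: 0.05062 hr


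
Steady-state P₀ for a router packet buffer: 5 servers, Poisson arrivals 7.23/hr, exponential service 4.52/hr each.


a = λ/μ = 7.23/4.52 = 1.5996; ρ = a/c = 0.3199
Σ_{k=0}^{4} a^k/k! (terms k=0..4) = 1.00000 + 1.59956 + 1.27929 + 0.68210 + 0.27276 = 4.83371
Tail: a^5/(5!(1−ρ)) = 10.47127/(120·0.6801) = 0.12831
P₀ = 1/(4.83371 + 0.12831) = 1/4.96202 = 0.201531

Final: 0.201531


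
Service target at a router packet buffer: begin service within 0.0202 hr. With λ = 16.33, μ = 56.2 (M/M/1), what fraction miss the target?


ρ = 16.33/56.2 = 0.2906
P(Wq > t) = ρ·e^{−(μ−λ)t} = 0.2906·e^{−0.8054}
= 0.2906·0.446921 = 0.129861

Final: 0.129861


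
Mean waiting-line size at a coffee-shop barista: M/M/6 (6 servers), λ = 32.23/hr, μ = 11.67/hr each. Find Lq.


a = λ/μ = 2.7618; ρ = a/6 = 0.4603
P₀ = 0.062534
Lq = P₀·a^c·ρ / (c!·(1−ρ)²) = 0.062534·443.74829·0.4603/(720·0.29128)
= 0.06090

Final: 0.06090


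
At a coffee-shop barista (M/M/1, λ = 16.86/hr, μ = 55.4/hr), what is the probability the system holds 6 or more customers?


ρ = 16.86/55.4 = 0.3043
P(N ≥ n) = ρ^n = 0.3043^6 = 0.0007945

Final: 0.0007945


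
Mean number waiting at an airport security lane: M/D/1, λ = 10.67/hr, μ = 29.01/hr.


ρ = 10.67/29.01 = 0.3678
M/D/1: Lq = ρ²/(2(1−ρ)) = 0.1353/(2·0.6322) = 0.10699

Final: 0.10699


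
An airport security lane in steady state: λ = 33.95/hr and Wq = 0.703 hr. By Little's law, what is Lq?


Lq = λWq = 33.95·0.703 = 23.8668

Final: 23.8668


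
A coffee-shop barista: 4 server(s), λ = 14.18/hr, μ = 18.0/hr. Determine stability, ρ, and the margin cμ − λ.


Total capacity cμ = 4·18.0 = 72.00/hr
ρ = λ/(cμ) = 14.18/72.00 = 0.1969
Stable ⇔ ρ < 1: YES
Spare capacity = cμ − λ = 72.00 − 14.18 = 57.82/hr

Final: ρ = 0.1969; stable; margin = 57.82/hr


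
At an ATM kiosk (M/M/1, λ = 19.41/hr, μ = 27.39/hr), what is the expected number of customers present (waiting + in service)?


ρ = λ/μ = 19.41/27.39 = 0.7087
L = ρ/(1−ρ) = 0.7087/(1 − 0.7087) = 0.7087/0.2913 = 2.4323

Final: 2.4323


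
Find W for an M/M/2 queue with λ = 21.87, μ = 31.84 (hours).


a = 0.6869; ρ = 0.3434; P₀ = 0.488720
Lq = P₀·a^c·ρ/(c!(1−ρ)²) = 0.09185
Wq = Lq/λ = 0.09185/21.87 = 0.004200 hr
W = Wq + 1/μ = 0.004200 + 0.03141 = 0.03561 hr

Final: 0.03561 hr


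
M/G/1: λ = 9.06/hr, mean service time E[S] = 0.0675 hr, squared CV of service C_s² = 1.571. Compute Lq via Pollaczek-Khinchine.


ρ = λ·E[S] = 9.06·0.0675 = 0.6116
Lq = ρ²(1+C_s²)/(2(1−ρ)) = 0.3740·(1+1.571)/(2·0.3884)
= 0.3740·2.5710/0.7769 = 1.23766

Final: 1.23766


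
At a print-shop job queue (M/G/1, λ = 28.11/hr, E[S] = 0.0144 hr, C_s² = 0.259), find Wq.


ρ = λ·E[S] = 28.11·0.0144 = 0.4048
E[S²] = E[S]²(1+C_s²) = 0.0144²·(1+0.259) = 0.0002611
Wq = λ·E[S²]/(2(1−ρ)) = 28.11·0.0002611/(2·0.5952) = 0.006165 hr

Final: 0.006165 hr


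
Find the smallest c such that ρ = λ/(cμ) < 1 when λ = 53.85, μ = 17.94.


Stability requires cμ > λ ⇔ c > λ/μ.
λ/μ = 53.85/17.94 = 3.0017
Minimum integer c = ⌊3.0017⌋ + 1 = 4
Check: 4·17.94 = 71.76 > 53.85, while 3·17.94 = 53.82 ≤ 53.85

Final: 4 servers


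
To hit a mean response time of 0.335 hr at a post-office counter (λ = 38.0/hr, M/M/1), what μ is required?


W = 1/(μ−λ) ⇒ μ − λ = 1/W = 1/0.335 = 2.9851
μ = λ + 1/W = 38.0 + 2.9851 = 40.9851 per hr

Final: 40.9851 /hr


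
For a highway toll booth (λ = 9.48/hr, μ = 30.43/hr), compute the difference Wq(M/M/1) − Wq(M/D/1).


ρ = 9.48/30.43 = 0.3115
Wq(M/M/1) = ρ/(μ−λ) = 0.3115/20.95 = 0.01487 hr
Wq(M/D/1) = ρ/(2(μ−λ)) = 0.007435 hr
Savings = 0.01487 − 0.007435 = 0.007435 hr

Final: 0.007435 hr


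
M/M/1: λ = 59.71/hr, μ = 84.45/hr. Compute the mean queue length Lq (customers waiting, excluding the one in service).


ρ = 59.71/84.45 = 0.7070
Lq = ρ²/(1−ρ) = 0.4999/0.2930 = 1.7065

Final: 1.7065


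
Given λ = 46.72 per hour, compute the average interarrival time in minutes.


Mean interarrival time = 1/λ = 1/46.72 hour = 0.02140 hour
In minutes: 0.02140 × 60 = 1.2842 min

Final: 1.2842 min


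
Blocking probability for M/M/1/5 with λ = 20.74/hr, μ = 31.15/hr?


ρ = λ/μ = 20.74/31.15 = 0.6658
P_K = (1−ρ)ρ^K/(1−ρ^(K+1)) = (0.3342·0.130844)/(1 − 0.087117)
= 0.043727/0.912883 = 0.047900

Final: 0.047900


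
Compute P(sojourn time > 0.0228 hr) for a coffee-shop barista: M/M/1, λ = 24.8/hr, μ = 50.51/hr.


W ~ Exponential(μ−λ) for M/M/1.
μ − λ = 50.51 − 24.8 = 25.7100
P(W > t) = e^{−(μ−λ)t} = e^{−0.5862} = 0.556444

Final: 0.556444


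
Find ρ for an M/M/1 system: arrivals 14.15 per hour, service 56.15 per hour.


ρ = λ/μ = 14.15/56.15 = 0.2520

Final: 0.2520


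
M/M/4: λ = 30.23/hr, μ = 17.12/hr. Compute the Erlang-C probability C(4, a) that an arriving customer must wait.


a = λ/μ = 1.7658; ρ = a/4 = 0.4414
P₀ = 0.167573 (from M/M/c formula)
C(c,a) = [a^c/(c!(1−ρ))]·P₀ = [9.72160/(24·0.5586)]·0.167573
= 0.72520·0.167573 = 0.121524

Final: 0.121524


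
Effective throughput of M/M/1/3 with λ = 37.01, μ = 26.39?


ρ = 1.4024; P_K = (1−ρ)ρ^3/(1−ρ^4) = 0.386992
λ_eff = λ(1 − P_K) = 37.01·(1 − 0.386992) = 37.01·0.613008 = 22.6874 /hr

Final: 22.6874 /hr


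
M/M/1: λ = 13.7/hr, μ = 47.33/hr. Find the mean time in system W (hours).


W = 1/(μ−λ) = 1/(47.33 − 13.7) = 1/33.63 = 0.02974 hr

Final: 0.02974 hr


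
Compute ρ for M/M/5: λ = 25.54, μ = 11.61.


ρ = λ/(cμ) = 25.54/(5·11.61) = 25.54/58.05 = 0.4400

Final: 0.4400


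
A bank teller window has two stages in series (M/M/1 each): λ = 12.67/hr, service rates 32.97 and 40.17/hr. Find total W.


Each node sees arrival rate λ = 12.67/hr (tandem ⇒ throughput preserved).
W₁ = 1/(μ₁−λ) = 1/(32.97−12.67) = 0.04926 hr
W₂ = 1/(μ₂−λ) = 1/(40.17−12.67) = 0.03636 hr
W_total = W₁ + W₂ = 0.04926 + 0.03636 = 0.08562 hr

Final: 0.08562 hr


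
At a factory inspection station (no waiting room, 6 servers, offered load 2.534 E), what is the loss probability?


B(c,a) = (a^c/c!) / Σ_{k=0}^{c} a^k/k!
a^6/6! = 0.367711
Σ terms (k=0..6): 1.00000 + 2.53400 + 3.21058 + 2.71187 + 1.71797 + 0.87067 + 0.36771 = 12.412793
B = 0.367711/12.412793 = 0.029624

Final: 0.029624


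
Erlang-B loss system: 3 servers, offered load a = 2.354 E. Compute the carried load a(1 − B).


B(3,2.354) = 0.261974 (Erlang-B)
Carried load = a(1 − B) = 2.354·(1 − 0.261974) = 2.354·0.738026 = 1.7373 E

Final: 1.7373 Erlangs


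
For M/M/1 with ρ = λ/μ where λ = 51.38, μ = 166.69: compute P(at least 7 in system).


ρ = 51.38/166.69 = 0.3082
P(N ≥ n) = ρ^n = 0.3082^7 = 0.0002644

Final: 0.0002644


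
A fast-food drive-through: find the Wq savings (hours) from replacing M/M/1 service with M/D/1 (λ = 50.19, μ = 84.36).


ρ = 50.19/84.36 = 0.5950
Wq(M/M/1) = ρ/(μ−λ) = 0.5950/34.17 = 0.01741 hr
Wq(M/D/1) = ρ/(2(μ−λ)) = 0.008706 hr
Savings = 0.01741 − 0.008706 = 0.008706 hr

Final: 0.008706 hr
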